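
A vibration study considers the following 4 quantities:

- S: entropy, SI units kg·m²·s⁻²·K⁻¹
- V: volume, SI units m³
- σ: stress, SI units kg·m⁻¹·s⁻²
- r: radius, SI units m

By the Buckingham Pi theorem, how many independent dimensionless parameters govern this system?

There are 4 variables and 4 base dimensions (M, L, T, Θ).
The dimension matrix has rank 3 (less than 4: the dimension vectors are linearly dependent).
Independent dimensionless groups: 4 − 3 = 1.

1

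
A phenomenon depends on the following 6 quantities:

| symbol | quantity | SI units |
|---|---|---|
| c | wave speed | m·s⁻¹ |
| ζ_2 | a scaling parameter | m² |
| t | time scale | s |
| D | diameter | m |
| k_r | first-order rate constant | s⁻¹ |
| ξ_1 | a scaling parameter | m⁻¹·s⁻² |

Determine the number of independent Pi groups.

There are 6 variables and 2 base dimensions (L, T).
The dimension matrix has rank 2.
Independent dimensionless groups: 6 − 2 = 4.

4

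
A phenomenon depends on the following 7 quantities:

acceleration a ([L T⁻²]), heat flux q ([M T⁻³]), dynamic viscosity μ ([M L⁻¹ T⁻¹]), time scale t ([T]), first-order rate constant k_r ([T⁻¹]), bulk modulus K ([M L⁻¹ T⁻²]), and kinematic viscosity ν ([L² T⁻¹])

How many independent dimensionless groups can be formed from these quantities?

4

There are 7 variables and 3 base dimensions (M, L, T).
The dimension matrix has rank 3.
Independent dimensionless groups: 7 − 3 = 4.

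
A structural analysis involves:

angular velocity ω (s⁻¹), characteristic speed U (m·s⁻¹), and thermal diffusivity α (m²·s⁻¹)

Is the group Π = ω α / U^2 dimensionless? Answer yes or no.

Sum the exponent of each base dimension across the product:
  M: [ω]_M − 2·[U]_M + [α]_M = (0) − 2·(0) + (0) = 0
  L: [ω]_L − 2·[U]_L + [α]_L = (0) − 2·(1) + (2) = 0
  T: [ω]_T − 2·[U]_T + [α]_T = (-1) − 2·(-1) + (-1) = 0
All base exponents vanish — dimensionless.

yes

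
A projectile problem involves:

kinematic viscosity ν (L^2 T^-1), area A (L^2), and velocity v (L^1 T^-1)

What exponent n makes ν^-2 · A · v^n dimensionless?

Balance the L exponent: (1)·n from v, plus −2·(2) + (2) = -2 from the rest, must sum to zero.
n − 2 = 0, so n = 2.

2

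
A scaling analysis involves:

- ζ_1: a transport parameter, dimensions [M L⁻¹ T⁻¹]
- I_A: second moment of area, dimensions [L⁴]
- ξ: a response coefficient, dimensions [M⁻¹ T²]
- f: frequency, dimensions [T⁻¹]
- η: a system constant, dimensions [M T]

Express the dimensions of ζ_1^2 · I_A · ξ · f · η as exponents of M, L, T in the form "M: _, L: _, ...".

Collect each base-dimension exponent across the product:
  M: 2·(1) + (0) + (-1) + (0) + (1) = 2
  L: 2·(-1) + (4) + (0) + (0) + (0) = 2
  T: 2·(-1) + (0) + (2) + (-1) + (1) = 0
So the dimensions are [M² L²].

M: 2, L: 2, T: 0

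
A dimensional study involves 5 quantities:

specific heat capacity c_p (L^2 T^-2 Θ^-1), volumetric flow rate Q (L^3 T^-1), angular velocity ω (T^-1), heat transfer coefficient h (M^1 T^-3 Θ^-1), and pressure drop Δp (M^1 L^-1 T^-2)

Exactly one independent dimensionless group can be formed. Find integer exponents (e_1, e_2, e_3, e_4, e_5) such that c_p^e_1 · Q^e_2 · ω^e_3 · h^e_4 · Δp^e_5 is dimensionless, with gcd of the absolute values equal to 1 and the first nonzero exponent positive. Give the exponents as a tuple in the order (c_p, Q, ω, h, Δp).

M: e_1·(0) + e_2·(0) + e_3·(0) + e_4·(1) + e_5·(1) = 0
L: e_1·(2) + e_2·(3) + e_3·(0) + e_4·(0) + e_5·(-1) = 0
T: e_1·(-2) + e_2·(-1) + e_3·(-1) + e_4·(-3) + e_5·(-2) = 0
Θ: e_1·(-1) + e_2·(0) + e_3·(0) + e_4·(-1) + e_5·(0) = 0
Solving this homogeneous linear system for the smallest-integer solution (first nonzero entry positive) gives (3, -1, -2, -3, 3).

(3, -1, -2, -3, 3)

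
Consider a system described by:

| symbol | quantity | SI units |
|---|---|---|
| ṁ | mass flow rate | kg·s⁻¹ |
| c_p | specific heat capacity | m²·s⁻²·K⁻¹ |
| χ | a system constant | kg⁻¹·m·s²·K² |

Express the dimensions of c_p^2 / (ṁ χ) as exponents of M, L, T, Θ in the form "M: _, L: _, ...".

Collect each base-dimension exponent across the product:
  M: −(1) + 2·(0) − (-1) = 0
  L: −(0) + 2·(2) − (1) = 3
  T: −(-1) + 2·(-2) − (2) = -5
  Θ: −(0) + 2·(-1) − (2) = -4
So the dimensions are [L³ T⁻⁵ Θ⁻⁴].

M: 0, L: 3, T: -5, Θ: -4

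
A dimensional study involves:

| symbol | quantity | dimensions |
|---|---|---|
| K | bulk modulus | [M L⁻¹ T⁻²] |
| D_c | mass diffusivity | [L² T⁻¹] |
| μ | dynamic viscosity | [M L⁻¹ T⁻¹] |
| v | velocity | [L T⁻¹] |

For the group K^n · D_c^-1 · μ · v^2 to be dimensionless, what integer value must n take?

Balance the M exponent: (1)·n from K, plus −(0) + (1) + 2·(0) = 1 from the rest, must sum to zero.
n + 1 = 0, so n = -1.

-1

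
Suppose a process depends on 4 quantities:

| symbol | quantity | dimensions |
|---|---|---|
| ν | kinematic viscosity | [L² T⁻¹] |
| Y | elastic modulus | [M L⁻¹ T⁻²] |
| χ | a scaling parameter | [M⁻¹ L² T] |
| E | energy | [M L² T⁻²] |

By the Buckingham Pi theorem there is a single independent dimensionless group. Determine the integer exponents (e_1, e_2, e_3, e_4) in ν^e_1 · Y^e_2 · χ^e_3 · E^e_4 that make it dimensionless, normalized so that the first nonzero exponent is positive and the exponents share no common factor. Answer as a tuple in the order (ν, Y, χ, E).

M: e_1·(0) + e_2·(1) + e_3·(-1) + e_4·(1) = 0
L: e_1·(2) + e_2·(-1) + e_3·(2) + e_4·(2) = 0
T: e_1·(-1) + e_2·(-2) + e_3·(1) + e_4·(-2) = 0
Solving this homogeneous linear system for the smallest-integer solution (first nonzero entry positive) gives (3, -2, -3, -1).

(3, -2, -3, -1)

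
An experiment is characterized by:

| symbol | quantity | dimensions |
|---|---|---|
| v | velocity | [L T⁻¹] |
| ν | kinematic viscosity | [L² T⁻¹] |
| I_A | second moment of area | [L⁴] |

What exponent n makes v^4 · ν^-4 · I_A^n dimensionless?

Balance the L exponent: (4)·n from I_A, plus 4·(1) − 4·(2) = -4 from the rest, must sum to zero.
4n − 4 = 0, so n = 1.

1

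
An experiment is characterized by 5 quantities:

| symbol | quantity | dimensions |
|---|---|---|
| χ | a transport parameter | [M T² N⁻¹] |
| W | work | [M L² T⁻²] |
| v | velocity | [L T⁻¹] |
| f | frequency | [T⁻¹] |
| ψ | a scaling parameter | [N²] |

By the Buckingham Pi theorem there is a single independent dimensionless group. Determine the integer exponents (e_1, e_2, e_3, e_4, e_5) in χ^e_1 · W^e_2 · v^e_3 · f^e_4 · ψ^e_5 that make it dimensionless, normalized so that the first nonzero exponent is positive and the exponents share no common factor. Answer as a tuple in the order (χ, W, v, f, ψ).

(2, -2, 4, 4, 1)

M: e_1·(1) + e_2·(1) + e_3·(0) + e_4·(0) + e_5·(0) = 0
L: e_1·(0) + e_2·(2) + e_3·(1) + e_4·(0) + e_5·(0) = 0
T: e_1·(2) + e_2·(-2) + e_3·(-1) + e_4·(-1) + e_5·(0) = 0
N: e_1·(-1) + e_2·(0) + e_3·(0) + e_4·(0) + e_5·(2) = 0
Solving this homogeneous linear system for the smallest-integer solution (first nonzero entry positive) gives (2, -2, 4, 4, 1).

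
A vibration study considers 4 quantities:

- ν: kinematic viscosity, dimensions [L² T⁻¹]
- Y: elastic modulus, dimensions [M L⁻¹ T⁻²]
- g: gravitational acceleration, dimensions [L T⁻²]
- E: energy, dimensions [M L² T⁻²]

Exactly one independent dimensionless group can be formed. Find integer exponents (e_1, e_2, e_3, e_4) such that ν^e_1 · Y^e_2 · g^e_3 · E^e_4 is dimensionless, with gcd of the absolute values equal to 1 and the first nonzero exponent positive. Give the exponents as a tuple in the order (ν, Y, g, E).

M: e_1·(0) + e_2·(1) + e_3·(0) + e_4·(1) = 0
L: e_1·(2) + e_2·(-1) + e_3·(1) + e_4·(2) = 0
T: e_1·(-1) + e_2·(-2) + e_3·(-2) + e_4·(-2) = 0
Solving this homogeneous linear system for the smallest-integer solution (first nonzero entry positive) gives (2, 1, -1, -1).

(2, 1, -1, -1)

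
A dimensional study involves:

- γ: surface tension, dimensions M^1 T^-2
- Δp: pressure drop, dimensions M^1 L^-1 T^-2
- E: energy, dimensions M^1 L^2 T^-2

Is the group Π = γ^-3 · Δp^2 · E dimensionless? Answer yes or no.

yes

Sum the exponent of each base dimension across the product:
  M: −3·[γ]_M + 2·[Δp]_M + [E]_M = −3·(1) + 2·(1) + (1) = 0
  L: −3·[γ]_L + 2·[Δp]_L + [E]_L = −3·(0) + 2·(-1) + (2) = 0
  T: −3·[γ]_T + 2·[Δp]_T + [E]_T = −3·(-2) + 2·(-2) + (-2) = 0
All base exponents vanish — dimensionless.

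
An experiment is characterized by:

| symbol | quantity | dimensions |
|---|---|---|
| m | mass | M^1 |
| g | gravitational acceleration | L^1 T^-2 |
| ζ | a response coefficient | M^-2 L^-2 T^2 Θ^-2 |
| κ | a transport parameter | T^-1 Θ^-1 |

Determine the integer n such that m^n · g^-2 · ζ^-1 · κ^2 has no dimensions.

-2

Balance the M exponent: (1)·n from m, plus −2·(0) − (-2) + 2·(0) = 2 from the rest, must sum to zero.
n + 2 = 0, so n = -2.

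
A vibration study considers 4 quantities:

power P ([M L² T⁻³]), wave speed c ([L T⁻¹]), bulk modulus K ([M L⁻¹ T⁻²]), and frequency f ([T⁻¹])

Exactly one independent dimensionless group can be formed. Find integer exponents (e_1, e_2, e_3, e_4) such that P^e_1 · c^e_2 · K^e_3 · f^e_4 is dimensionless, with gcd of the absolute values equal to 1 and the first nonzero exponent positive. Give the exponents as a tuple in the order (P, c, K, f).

M: e_1·(1) + e_2·(0) + e_3·(1) + e_4·(0) = 0
L: e_1·(2) + e_2·(1) + e_3·(-1) + e_4·(0) = 0
T: e_1·(-3) + e_2·(-1) + e_3·(-2) + e_4·(-1) = 0
Solving this homogeneous linear system for the smallest-integer solution (first nonzero entry positive) gives (1, -3, -1, 2).

(1, -3, -1, 2)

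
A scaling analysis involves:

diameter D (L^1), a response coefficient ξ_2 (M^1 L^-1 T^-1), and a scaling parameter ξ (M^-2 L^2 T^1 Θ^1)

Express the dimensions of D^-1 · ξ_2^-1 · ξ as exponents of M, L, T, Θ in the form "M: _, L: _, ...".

M: -3, L: 2, T: 2, Θ: 1

Collect each base-dimension exponent across the product:
  M: −(0) − (1) + (-2) = -3
  L: −(1) − (-1) + (2) = 2
  T: −(0) − (-1) + (1) = 2
  Θ: −(0) − (0) + (1) = 1
So the dimensions are [M⁻³ L² T² Θ].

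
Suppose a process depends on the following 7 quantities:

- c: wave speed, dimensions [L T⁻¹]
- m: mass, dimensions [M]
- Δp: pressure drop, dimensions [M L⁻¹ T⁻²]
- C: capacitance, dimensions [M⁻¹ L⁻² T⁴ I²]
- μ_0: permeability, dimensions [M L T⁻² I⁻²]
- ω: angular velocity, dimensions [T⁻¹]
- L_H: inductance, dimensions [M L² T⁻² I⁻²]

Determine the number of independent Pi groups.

There are 7 variables and 4 base dimensions (M, L, T, I).
The dimension matrix has rank 4.
Independent dimensionless groups: 7 − 4 = 3.

3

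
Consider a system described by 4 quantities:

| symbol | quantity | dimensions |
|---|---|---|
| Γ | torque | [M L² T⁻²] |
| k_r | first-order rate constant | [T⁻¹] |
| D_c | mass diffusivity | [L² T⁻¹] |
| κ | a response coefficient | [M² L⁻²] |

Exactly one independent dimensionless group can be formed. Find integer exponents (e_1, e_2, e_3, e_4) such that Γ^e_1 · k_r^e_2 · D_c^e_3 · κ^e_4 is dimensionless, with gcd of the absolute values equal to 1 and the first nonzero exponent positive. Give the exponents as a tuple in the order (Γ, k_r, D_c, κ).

M: e_1·(1) + e_2·(0) + e_3·(0) + e_4·(2) = 0
L: e_1·(2) + e_2·(0) + e_3·(2) + e_4·(-2) = 0
T: e_1·(-2) + e_2·(-1) + e_3·(-1) + e_4·(0) = 0
Solving this homogeneous linear system for the smallest-integer solution (first nonzero entry positive) gives (2, -1, -3, -1).

(2, -1, -3, -1)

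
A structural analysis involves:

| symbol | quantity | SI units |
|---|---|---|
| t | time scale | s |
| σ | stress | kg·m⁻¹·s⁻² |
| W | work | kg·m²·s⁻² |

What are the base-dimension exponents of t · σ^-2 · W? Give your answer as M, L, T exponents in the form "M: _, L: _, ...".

Collect each base-dimension exponent across the product:
  M: (0) − 2·(1) + (1) = -1
  L: (0) − 2·(-1) + (2) = 4
  T: (1) − 2·(-2) + (-2) = 3
So the dimensions are [M⁻¹ L⁴ T³].

M: -1, L: 4, T: 3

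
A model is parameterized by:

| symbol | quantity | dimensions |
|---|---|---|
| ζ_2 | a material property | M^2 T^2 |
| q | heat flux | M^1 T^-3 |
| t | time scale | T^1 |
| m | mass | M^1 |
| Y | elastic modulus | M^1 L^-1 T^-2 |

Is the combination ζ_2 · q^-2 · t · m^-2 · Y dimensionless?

Sum the exponent of each base dimension across the product:
  M: [ζ_2]_M − 2·[q]_M + [t]_M − 2·[m]_M + [Y]_M = (2) − 2·(1) + (0) − 2·(1) + (1) = -1
  L: [ζ_2]_L − 2·[q]_L + [t]_L − 2·[m]_L + [Y]_L = (0) − 2·(0) + (0) − 2·(0) + (-1) = -1
  T: [ζ_2]_T − 2·[q]_T + [t]_T − 2·[m]_T + [Y]_T = (2) − 2·(-3) + (1) − 2·(0) + (-2) = 7
Net dimensions [M⁻¹ L⁻¹ T⁷] ≠ [1] — not dimensionless.

no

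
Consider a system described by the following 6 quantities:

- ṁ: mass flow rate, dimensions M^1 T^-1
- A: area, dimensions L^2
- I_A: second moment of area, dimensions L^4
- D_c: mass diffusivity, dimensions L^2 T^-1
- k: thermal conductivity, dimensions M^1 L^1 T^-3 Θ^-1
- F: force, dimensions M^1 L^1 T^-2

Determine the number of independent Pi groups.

There are 6 variables and 4 base dimensions (M, L, T, Θ).
The dimension matrix has rank 4.
Independent dimensionless groups: 6 − 4 = 2.

2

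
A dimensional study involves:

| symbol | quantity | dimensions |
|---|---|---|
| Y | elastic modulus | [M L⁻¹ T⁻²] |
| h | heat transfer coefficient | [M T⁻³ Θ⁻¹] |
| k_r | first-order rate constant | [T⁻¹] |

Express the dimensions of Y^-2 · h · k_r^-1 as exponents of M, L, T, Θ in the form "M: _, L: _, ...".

M: -1, L: 2, T: 2, Θ: -1

Collect each base-dimension exponent across the product:
  M: −2·(1) + (1) − (0) = -1
  L: −2·(-1) + (0) − (0) = 2
  T: −2·(-2) + (-3) − (-1) = 2
  Θ: −2·(0) + (-1) − (0) = -1
So the dimensions are [M⁻¹ L² T² Θ⁻¹].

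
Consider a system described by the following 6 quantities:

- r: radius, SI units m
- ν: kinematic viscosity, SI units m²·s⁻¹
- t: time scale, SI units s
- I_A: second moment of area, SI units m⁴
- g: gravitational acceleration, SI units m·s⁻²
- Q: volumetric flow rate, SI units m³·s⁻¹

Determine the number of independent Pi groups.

There are 6 variables and 2 base dimensions (L, T).
The dimension matrix has rank 2.
Independent dimensionless groups: 6 − 2 = 4.

4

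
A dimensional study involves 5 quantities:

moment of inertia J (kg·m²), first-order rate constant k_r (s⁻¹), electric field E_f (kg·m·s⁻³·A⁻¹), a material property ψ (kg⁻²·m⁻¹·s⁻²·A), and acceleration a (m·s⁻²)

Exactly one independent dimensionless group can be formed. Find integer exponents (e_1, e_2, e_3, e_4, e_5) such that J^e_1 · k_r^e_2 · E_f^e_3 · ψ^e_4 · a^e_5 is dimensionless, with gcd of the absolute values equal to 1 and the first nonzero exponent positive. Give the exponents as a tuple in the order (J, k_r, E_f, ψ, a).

M: e_1·(1) + e_2·(0) + e_3·(1) + e_4·(-2) + e_5·(0) = 0
L: e_1·(2) + e_2·(0) + e_3·(1) + e_4·(-1) + e_5·(1) = 0
T: e_1·(0) + e_2·(-1) + e_3·(-3) + e_4·(-2) + e_5·(-2) = 0
I: e_1·(0) + e_2·(0) + e_3·(-1) + e_4·(1) + e_5·(0) = 0
Solving this homogeneous linear system for the smallest-integer solution (first nonzero entry positive) gives (1, -1, 1, 1, -2).

(1, -1, 1, 1, -2)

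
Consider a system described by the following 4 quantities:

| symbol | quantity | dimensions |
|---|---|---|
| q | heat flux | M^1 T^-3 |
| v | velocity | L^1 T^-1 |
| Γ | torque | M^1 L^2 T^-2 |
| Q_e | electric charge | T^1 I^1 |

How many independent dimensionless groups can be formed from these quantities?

0

There are 4 variables and 4 base dimensions (M, L, T, I).
The dimension matrix has rank 4.
Independent dimensionless groups: 4 − 4 = 0.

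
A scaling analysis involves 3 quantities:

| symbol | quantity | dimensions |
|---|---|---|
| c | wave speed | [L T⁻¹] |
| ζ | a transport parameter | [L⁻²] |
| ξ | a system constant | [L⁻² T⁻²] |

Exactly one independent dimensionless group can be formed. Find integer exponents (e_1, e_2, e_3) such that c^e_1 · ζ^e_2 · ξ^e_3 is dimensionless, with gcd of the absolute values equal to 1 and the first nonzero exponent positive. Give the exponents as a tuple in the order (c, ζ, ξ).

(2, 2, -1)

L: e_1·(1) + e_2·(-2) + e_3·(-2) = 0
T: e_1·(-1) + e_2·(0) + e_3·(-2) = 0
Solving this homogeneous linear system for the smallest-integer solution (first nonzero entry positive) gives (2, 2, -1).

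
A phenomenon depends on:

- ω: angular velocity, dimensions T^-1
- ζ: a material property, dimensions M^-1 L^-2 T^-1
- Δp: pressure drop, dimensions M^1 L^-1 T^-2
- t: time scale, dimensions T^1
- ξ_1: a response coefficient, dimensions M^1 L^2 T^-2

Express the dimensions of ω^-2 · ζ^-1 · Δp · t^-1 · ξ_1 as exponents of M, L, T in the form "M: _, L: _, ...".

M: 3, L: 3, T: -2

Collect each base-dimension exponent across the product:
  M: −2·(0) − (-1) + (1) − (0) + (1) = 3
  L: −2·(0) − (-2) + (-1) − (0) + (2) = 3
  T: −2·(-1) − (-1) + (-2) − (1) + (-2) = -2
So the dimensions are [M³ L³ T⁻²].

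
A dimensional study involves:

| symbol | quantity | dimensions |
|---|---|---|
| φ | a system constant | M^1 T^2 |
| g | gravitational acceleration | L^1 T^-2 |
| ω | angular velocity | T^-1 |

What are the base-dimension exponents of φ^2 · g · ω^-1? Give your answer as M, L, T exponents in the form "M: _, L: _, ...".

M: 2, L: 1, T: 3

Collect each base-dimension exponent across the product:
  M: 2·(1) + (0) − (0) = 2
  L: 2·(0) + (1) − (0) = 1
  T: 2·(2) + (-2) − (-1) = 3
So the dimensions are [M² L T³].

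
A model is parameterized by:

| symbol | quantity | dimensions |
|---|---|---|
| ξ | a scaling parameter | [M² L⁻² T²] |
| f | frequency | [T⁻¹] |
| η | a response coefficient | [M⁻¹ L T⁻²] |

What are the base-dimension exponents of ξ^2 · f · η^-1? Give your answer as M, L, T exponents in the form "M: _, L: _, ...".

Collect each base-dimension exponent across the product:
  M: 2·(2) + (0) − (-1) = 5
  L: 2·(-2) + (0) − (1) = -5
  T: 2·(2) + (-1) − (-2) = 5
So the dimensions are [M⁵ L⁻⁵ T⁵].

M: 5, L: -5, T: 5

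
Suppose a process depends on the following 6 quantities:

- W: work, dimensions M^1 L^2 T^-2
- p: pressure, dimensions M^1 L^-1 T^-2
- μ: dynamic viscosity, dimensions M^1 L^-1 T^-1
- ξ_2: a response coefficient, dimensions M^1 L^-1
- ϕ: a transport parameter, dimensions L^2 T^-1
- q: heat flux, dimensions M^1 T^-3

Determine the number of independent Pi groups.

3

There are 6 variables and 3 base dimensions (M, L, T).
The dimension matrix has rank 3.
Independent dimensionless groups: 6 − 3 = 3.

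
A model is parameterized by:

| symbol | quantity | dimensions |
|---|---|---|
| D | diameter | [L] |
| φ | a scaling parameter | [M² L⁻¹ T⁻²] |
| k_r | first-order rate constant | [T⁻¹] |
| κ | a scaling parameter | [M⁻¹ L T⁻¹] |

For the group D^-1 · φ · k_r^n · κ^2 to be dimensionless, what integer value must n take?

Balance the T exponent: (-1)·n from k_r, plus −(0) + (-2) + 2·(-1) = -4 from the rest, must sum to zero.
−n − 4 = 0, so n = -4.

-4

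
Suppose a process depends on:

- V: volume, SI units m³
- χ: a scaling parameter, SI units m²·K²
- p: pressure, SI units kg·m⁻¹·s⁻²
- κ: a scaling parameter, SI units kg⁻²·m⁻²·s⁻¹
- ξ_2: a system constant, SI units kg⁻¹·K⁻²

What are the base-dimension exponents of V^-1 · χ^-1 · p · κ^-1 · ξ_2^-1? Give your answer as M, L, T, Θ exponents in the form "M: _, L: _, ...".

M: 4, L: -4, T: -1, Θ: 0

Collect each base-dimension exponent across the product:
  M: −(0) − (0) + (1) − (-2) − (-1) = 4
  L: −(3) − (2) + (-1) − (-2) − (0) = -4
  T: −(0) − (0) + (-2) − (-1) − (0) = -1
  Θ: −(0) − (2) + (0) − (0) − (-2) = 0
So the dimensions are [M⁴ L⁻⁴ T⁻¹].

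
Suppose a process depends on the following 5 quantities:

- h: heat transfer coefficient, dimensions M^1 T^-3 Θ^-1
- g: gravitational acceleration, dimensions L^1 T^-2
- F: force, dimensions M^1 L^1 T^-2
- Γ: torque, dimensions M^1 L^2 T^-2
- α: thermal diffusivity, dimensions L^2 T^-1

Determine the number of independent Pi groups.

1

There are 5 variables and 4 base dimensions (M, L, T, Θ).
The dimension matrix has rank 4.
Independent dimensionless groups: 5 − 4 = 1.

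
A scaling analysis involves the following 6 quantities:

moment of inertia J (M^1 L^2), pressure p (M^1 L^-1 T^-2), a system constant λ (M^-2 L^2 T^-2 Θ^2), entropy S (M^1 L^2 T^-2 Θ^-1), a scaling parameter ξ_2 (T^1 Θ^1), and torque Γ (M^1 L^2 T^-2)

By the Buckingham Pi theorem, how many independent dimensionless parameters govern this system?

There are 6 variables and 4 base dimensions (M, L, T, Θ).
The dimension matrix has rank 4.
Independent dimensionless groups: 6 − 4 = 2.

2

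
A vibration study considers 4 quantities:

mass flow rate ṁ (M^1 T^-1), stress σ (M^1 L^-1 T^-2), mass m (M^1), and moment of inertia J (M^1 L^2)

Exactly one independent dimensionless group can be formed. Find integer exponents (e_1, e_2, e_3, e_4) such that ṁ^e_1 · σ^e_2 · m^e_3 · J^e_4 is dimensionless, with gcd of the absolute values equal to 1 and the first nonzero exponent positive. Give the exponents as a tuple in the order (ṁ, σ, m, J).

M: e_1·(1) + e_2·(1) + e_3·(1) + e_4·(1) = 0
L: e_1·(0) + e_2·(-1) + e_3·(0) + e_4·(2) = 0
T: e_1·(-1) + e_2·(-2) + e_3·(0) + e_4·(0) = 0
Solving this homogeneous linear system for the smallest-integer solution (first nonzero entry positive) gives (4, -2, -1, -1).

(4, -2, -1, -1)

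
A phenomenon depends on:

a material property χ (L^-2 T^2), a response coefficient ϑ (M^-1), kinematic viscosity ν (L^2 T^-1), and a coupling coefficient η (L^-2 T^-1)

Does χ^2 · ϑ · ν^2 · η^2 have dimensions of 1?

Sum the exponent of each base dimension across the product:
  M: 2·[χ]_M + [ϑ]_M + 2·[ν]_M + 2·[η]_M = 2·(0) + (-1) + 2·(0) + 2·(0) = -1
  L: 2·[χ]_L + [ϑ]_L + 2·[ν]_L + 2·[η]_L = 2·(-2) + (0) + 2·(2) + 2·(-2) = -4
  T: 2·[χ]_T + [ϑ]_T + 2·[ν]_T + 2·[η]_T = 2·(2) + (0) + 2·(-1) + 2·(-1) = 0
Net dimensions [M⁻¹ L⁻⁴] ≠ [1] — not dimensionless.

no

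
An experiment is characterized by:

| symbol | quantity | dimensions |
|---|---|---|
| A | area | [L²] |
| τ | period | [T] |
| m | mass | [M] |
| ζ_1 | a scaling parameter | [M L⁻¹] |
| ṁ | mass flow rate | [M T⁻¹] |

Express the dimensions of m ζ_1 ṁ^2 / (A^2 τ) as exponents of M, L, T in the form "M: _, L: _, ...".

M: 4, L: -5, T: -3

Collect each base-dimension exponent across the product:
  M: −2·(0) − (0) + (1) + (1) + 2·(1) = 4
  L: −2·(2) − (0) + (0) + (-1) + 2·(0) = -5
  T: −2·(0) − (1) + (0) + (0) + 2·(-1) = -3
So the dimensions are [M⁴ L⁻⁵ T⁻³].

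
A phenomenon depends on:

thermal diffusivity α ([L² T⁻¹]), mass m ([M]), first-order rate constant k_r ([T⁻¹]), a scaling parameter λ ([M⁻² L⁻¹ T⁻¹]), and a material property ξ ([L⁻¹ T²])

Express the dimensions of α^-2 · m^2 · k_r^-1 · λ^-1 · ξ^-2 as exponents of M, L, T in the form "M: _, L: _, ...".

M: 4, L: -1, T: 0

Collect each base-dimension exponent across the product:
  M: −2·(0) + 2·(1) − (0) − (-2) − 2·(0) = 4
  L: −2·(2) + 2·(0) − (0) − (-1) − 2·(-1) = -1
  T: −2·(-1) + 2·(0) − (-1) − (-1) − 2·(2) = 0
So the dimensions are [M⁴ L⁻¹].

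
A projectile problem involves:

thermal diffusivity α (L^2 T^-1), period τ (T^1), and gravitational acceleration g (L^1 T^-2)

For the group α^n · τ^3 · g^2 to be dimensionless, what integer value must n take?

Balance the L exponent: (2)·n from α, plus 3·(0) + 2·(1) = 2 from the rest, must sum to zero.
2n + 2 = 0, so n = -1.

-1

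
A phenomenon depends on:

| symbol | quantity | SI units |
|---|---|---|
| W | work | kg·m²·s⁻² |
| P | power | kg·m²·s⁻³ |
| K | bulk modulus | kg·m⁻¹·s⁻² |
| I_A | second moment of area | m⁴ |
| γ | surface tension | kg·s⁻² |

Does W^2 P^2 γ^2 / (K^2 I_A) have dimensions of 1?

no

Sum the exponent of each base dimension across the product:
  M: 2·[W]_M + 2·[P]_M − 2·[K]_M − [I_A]_M + 2·[γ]_M = 2·(1) + 2·(1) − 2·(1) − (0) + 2·(1) = 4
  L: 2·[W]_L + 2·[P]_L − 2·[K]_L − [I_A]_L + 2·[γ]_L = 2·(2) + 2·(2) − 2·(-1) − (4) + 2·(0) = 6
  T: 2·[W]_T + 2·[P]_T − 2·[K]_T − [I_A]_T + 2·[γ]_T = 2·(-2) + 2·(-3) − 2·(-2) − (0) + 2·(-2) = -10
Net dimensions [M⁴ L⁶ T⁻¹⁰] ≠ [1] — not dimensionless.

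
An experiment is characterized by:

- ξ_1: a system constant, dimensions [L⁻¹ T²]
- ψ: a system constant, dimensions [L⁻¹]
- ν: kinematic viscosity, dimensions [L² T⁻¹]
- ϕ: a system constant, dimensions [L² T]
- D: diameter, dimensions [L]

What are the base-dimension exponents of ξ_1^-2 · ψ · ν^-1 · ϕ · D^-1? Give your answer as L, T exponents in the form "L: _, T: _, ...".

L: 0, T: -2

Collect each base-dimension exponent across the product:
  L: −2·(-1) + (-1) − (2) + (2) − (1) = 0
  T: −2·(2) + (0) − (-1) + (1) − (0) = -2
So the dimensions are [T⁻²].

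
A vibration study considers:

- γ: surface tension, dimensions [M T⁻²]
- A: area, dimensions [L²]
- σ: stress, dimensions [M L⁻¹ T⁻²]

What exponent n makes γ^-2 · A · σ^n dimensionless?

Balance the M exponent: (1)·n from σ, plus −2·(1) + (0) = -2 from the rest, must sum to zero.
n − 2 = 0, so n = 2.

2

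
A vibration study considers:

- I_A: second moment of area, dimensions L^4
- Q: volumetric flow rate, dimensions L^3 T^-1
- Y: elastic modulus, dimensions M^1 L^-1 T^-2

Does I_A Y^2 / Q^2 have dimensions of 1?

Sum the exponent of each base dimension across the product:
  M: [I_A]_M − 2·[Q]_M + 2·[Y]_M = (0) − 2·(0) + 2·(1) = 2
  L: [I_A]_L − 2·[Q]_L + 2·[Y]_L = (4) − 2·(3) + 2·(-1) = -4
  T: [I_A]_T − 2·[Q]_T + 2·[Y]_T = (0) − 2·(-1) + 2·(-2) = -2
Net dimensions [M² L⁻⁴ T⁻²] ≠ [1] — not dimensionless.

no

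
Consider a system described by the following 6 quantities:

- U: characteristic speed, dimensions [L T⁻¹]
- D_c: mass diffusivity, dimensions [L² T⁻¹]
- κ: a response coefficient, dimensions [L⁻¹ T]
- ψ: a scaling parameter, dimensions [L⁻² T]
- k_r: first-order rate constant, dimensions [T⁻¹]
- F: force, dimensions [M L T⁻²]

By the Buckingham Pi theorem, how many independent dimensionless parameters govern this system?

There are 6 variables and 3 base dimensions (M, L, T).
The dimension matrix has rank 3.
Independent dimensionless groups: 6 − 3 = 3.

3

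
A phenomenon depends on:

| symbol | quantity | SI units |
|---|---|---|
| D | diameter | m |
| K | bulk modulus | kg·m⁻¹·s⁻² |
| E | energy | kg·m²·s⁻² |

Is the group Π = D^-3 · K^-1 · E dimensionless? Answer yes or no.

Sum the exponent of each base dimension across the product:
  M: −3·[D]_M − [K]_M + [E]_M = −3·(0) − (1) + (1) = 0
  L: −3·[D]_L − [K]_L + [E]_L = −3·(1) − (-1) + (2) = 0
  T: −3·[D]_T − [K]_T + [E]_T = −3·(0) − (-2) + (-2) = 0
  Θ: −3·[D]_Θ − [K]_Θ + [E]_Θ = −3·(0) − (0) + (0) = 0
  N: −3·[D]_N − [K]_N + [E]_N = −3·(0) − (0) + (0) = 0
All base exponents vanish — dimensionless.

yes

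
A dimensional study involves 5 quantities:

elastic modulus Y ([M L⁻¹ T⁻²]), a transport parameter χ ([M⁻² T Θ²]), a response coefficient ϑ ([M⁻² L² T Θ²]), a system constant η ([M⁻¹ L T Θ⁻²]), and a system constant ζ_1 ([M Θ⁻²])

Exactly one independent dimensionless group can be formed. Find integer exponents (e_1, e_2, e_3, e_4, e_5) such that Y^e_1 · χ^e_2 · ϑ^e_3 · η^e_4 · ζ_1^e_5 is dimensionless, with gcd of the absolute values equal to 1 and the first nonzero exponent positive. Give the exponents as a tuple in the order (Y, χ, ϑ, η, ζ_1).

M: e_1·(1) + e_2·(-2) + e_3·(-2) + e_4·(-1) + e_5·(1) = 0
L: e_1·(-1) + e_2·(0) + e_3·(2) + e_4·(1) + e_5·(0) = 0
T: e_1·(-2) + e_2·(1) + e_3·(1) + e_4·(1) + e_5·(0) = 0
Θ: e_1·(0) + e_2·(2) + e_3·(2) + e_4·(-2) + e_5·(-2) = 0
Solving this homogeneous linear system for the smallest-integer solution (first nonzero entry positive) gives (1, 2, 1, -1, 4).

(1, 2, 1, -1, 4)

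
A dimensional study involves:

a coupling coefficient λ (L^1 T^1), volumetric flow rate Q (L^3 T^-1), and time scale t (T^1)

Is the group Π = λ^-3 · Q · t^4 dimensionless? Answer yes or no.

yes

Sum the exponent of each base dimension across the product:
  L: −3·[λ]_L + [Q]_L + 4·[t]_L = −3·(1) + (3) + 4·(0) = 0
  T: −3·[λ]_T + [Q]_T + 4·[t]_T = −3·(1) + (-1) + 4·(1) = 0
All base exponents vanish — dimensionless.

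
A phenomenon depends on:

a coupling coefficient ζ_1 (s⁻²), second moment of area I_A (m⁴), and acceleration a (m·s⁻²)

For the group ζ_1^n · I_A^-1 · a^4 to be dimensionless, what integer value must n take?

Balance the T exponent: (-2)·n from ζ_1, plus −(0) + 4·(-2) = -8 from the rest, must sum to zero.
-2n − 8 = 0, so n = -4.

-4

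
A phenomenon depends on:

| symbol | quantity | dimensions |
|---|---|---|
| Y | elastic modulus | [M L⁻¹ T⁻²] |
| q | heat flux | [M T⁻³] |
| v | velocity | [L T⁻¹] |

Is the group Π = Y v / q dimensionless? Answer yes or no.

Sum the exponent of each base dimension across the product:
  M: [Y]_M − [q]_M + [v]_M = (1) − (1) + (0) = 0
  L: [Y]_L − [q]_L + [v]_L = (-1) − (0) + (1) = 0
  T: [Y]_T − [q]_T + [v]_T = (-2) − (-3) + (-1) = 0
All base exponents vanish — dimensionless.

yes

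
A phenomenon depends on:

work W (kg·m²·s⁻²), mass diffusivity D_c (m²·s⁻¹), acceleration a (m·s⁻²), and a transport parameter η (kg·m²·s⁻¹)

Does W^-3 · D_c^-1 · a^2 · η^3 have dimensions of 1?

Sum the exponent of each base dimension across the product:
  M: −3·[W]_M − [D_c]_M + 2·[a]_M + 3·[η]_M = −3·(1) − (0) + 2·(0) + 3·(1) = 0
  L: −3·[W]_L − [D_c]_L + 2·[a]_L + 3·[η]_L = −3·(2) − (2) + 2·(1) + 3·(2) = 0
  T: −3·[W]_T − [D_c]_T + 2·[a]_T + 3·[η]_T = −3·(-2) − (-1) + 2·(-2) + 3·(-1) = 0
All base exponents vanish — dimensionless.

yes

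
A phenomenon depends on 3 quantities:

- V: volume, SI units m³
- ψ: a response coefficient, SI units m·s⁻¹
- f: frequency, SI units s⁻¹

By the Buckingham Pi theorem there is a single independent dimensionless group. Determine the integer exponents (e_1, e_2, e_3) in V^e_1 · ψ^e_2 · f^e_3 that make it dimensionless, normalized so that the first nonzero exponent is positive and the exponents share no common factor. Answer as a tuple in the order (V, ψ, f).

(1, -3, 3)

L: e_1·(3) + e_2·(1) + e_3·(0) = 0
T: e_1·(0) + e_2·(-1) + e_3·(-1) = 0
Solving this homogeneous linear system for the smallest-integer solution (first nonzero entry positive) gives (1, -3, 3).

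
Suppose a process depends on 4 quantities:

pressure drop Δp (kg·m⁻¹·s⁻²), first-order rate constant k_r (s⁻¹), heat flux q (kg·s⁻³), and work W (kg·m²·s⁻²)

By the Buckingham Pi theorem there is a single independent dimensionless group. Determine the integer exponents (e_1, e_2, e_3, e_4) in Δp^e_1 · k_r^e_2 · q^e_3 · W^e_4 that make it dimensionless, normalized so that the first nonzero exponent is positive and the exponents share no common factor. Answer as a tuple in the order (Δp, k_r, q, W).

M: e_1·(1) + e_2·(0) + e_3·(1) + e_4·(1) = 0
L: e_1·(-1) + e_2·(0) + e_3·(0) + e_4·(2) = 0
T: e_1·(-2) + e_2·(-1) + e_3·(-3) + e_4·(-2) = 0
Solving this homogeneous linear system for the smallest-integer solution (first nonzero entry positive) gives (2, 3, -3, 1).

(2, 3, -3, 1)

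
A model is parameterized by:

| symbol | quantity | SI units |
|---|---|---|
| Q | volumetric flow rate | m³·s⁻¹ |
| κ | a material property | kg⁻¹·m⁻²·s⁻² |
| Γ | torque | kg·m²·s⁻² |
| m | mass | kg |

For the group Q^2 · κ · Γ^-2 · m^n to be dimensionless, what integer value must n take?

Balance the M exponent: (1)·n from m, plus 2·(0) + (-1) − 2·(1) = -3 from the rest, must sum to zero.
n − 3 = 0, so n = 3.

3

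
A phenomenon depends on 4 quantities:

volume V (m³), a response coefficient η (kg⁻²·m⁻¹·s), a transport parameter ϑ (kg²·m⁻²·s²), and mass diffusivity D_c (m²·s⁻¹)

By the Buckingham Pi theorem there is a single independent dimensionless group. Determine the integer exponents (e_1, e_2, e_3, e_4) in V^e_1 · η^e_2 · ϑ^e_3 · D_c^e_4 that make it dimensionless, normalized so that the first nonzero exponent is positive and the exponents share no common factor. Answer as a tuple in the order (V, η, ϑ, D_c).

M: e_1·(0) + e_2·(-2) + e_3·(2) + e_4·(0) = 0
L: e_1·(3) + e_2·(-1) + e_3·(-2) + e_4·(2) = 0
T: e_1·(0) + e_2·(1) + e_3·(2) + e_4·(-1) = 0
Solving this homogeneous linear system for the smallest-integer solution (first nonzero entry positive) gives (1, -1, -1, -3).

(1, -1, -1, -3)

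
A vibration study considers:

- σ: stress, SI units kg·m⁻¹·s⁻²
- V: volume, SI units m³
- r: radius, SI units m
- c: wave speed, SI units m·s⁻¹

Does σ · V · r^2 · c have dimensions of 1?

no

Sum the exponent of each base dimension across the product:
  M: [σ]_M + [V]_M + 2·[r]_M + [c]_M = (1) + (0) + 2·(0) + (0) = 1
  L: [σ]_L + [V]_L + 2·[r]_L + [c]_L = (-1) + (3) + 2·(1) + (1) = 5
  T: [σ]_T + [V]_T + 2·[r]_T + [c]_T = (-2) + (0) + 2·(0) + (-1) = -3
Net dimensions [M L⁵ T⁻³] ≠ [1] — not dimensionless.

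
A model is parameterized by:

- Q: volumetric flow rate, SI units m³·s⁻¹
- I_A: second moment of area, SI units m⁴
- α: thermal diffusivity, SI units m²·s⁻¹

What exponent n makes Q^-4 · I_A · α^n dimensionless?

4

Balance the L exponent: (2)·n from α, plus −4·(3) + (4) = -8 from the rest, must sum to zero.
2n − 8 = 0, so n = 4.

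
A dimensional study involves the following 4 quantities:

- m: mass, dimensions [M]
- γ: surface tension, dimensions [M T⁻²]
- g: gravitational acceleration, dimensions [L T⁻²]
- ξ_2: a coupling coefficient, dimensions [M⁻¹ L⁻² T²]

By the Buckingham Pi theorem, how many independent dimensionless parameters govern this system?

1

There are 4 variables and 3 base dimensions (M, L, T).
The dimension matrix has rank 3.
Independent dimensionless groups: 4 − 3 = 1.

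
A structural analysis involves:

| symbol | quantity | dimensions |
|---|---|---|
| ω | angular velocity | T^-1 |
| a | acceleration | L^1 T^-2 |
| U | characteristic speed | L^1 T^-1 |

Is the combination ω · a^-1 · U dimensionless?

yes

Sum the exponent of each base dimension across the product:
  M: [ω]_M − [a]_M + [U]_M = (0) − (0) + (0) = 0
  L: [ω]_L − [a]_L + [U]_L = (0) − (1) + (1) = 0
  T: [ω]_T − [a]_T + [U]_T = (-1) − (-2) + (-1) = 0
All base exponents vanish — dimensionless.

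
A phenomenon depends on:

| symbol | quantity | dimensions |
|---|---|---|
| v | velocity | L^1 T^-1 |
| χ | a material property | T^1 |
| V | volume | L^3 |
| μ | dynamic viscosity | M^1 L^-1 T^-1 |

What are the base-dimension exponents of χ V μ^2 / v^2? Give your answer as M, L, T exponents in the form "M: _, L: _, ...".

M: 2, L: -1, T: 1

Collect each base-dimension exponent across the product:
  M: −2·(0) + (0) + (0) + 2·(1) = 2
  L: −2·(1) + (0) + (3) + 2·(-1) = -1
  T: −2·(-1) + (1) + (0) + 2·(-1) = 1
So the dimensions are [M² L⁻¹ T].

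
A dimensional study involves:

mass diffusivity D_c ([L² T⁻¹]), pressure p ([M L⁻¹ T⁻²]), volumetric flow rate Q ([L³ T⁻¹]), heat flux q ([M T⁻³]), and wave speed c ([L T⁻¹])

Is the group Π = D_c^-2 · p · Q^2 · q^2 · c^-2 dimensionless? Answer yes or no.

no

Sum the exponent of each base dimension across the product:
  M: −2·[D_c]_M + [p]_M + 2·[Q]_M + 2·[q]_M − 2·[c]_M = −2·(0) + (1) + 2·(0) + 2·(1) − 2·(0) = 3
  L: −2·[D_c]_L + [p]_L + 2·[Q]_L + 2·[q]_L − 2·[c]_L = −2·(2) + (-1) + 2·(3) + 2·(0) − 2·(1) = -1
  T: −2·[D_c]_T + [p]_T + 2·[Q]_T + 2·[q]_T − 2·[c]_T = −2·(-1) + (-2) + 2·(-1) + 2·(-3) − 2·(-1) = -6
Net dimensions [M³ L⁻¹ T⁻⁶] ≠ [1] — not dimensionless.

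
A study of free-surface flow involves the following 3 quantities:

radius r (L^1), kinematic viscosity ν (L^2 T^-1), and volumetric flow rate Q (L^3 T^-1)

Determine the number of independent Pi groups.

1

There are 3 variables and 2 base dimensions (L, T).
The dimension matrix has rank 2.
Independent dimensionless groups: 3 − 2 = 1.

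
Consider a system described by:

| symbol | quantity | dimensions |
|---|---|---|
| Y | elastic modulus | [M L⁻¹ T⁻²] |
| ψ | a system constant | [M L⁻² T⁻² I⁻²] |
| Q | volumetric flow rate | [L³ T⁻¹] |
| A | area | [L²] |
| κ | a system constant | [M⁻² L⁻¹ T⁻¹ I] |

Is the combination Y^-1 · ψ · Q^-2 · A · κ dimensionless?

Sum the exponent of each base dimension across the product:
  M: −[Y]_M + [ψ]_M − 2·[Q]_M + [A]_M + [κ]_M = −(1) + (1) − 2·(0) + (0) + (-2) = -2
  L: −[Y]_L + [ψ]_L − 2·[Q]_L + [A]_L + [κ]_L = −(-1) + (-2) − 2·(3) + (2) + (-1) = -6
  T: −[Y]_T + [ψ]_T − 2·[Q]_T + [A]_T + [κ]_T = −(-2) + (-2) − 2·(-1) + (0) + (-1) = 1
  I: −[Y]_I + [ψ]_I − 2·[Q]_I + [A]_I + [κ]_I = −(0) + (-2) − 2·(0) + (0) + (1) = -1
Net dimensions [M⁻² L⁻⁶ T I⁻¹] ≠ [1] — not dimensionless.

no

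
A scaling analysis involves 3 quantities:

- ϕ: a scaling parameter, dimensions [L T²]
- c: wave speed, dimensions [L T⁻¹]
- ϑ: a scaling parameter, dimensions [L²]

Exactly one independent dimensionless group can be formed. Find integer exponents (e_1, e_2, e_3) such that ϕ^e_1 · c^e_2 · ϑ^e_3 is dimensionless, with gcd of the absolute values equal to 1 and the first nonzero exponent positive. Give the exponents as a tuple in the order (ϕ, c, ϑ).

L: e_1·(1) + e_2·(1) + e_3·(2) = 0
T: e_1·(2) + e_2·(-1) + e_3·(0) = 0
Solving this homogeneous linear system for the smallest-integer solution (first nonzero entry positive) gives (2, 4, -3).

(2, 4, -3)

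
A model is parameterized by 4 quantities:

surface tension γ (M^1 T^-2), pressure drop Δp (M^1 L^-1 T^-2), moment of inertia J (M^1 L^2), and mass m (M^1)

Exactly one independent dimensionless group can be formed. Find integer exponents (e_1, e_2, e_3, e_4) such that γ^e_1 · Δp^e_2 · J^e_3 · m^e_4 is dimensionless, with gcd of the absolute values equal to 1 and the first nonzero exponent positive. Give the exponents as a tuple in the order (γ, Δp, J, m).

M: e_1·(1) + e_2·(1) + e_3·(1) + e_4·(1) = 0
L: e_1·(0) + e_2·(-1) + e_3·(2) + e_4·(0) = 0
T: e_1·(-2) + e_2·(-2) + e_3·(0) + e_4·(0) = 0
Solving this homogeneous linear system for the smallest-integer solution (first nonzero entry positive) gives (2, -2, -1, 1).

(2, -2, -1, 1)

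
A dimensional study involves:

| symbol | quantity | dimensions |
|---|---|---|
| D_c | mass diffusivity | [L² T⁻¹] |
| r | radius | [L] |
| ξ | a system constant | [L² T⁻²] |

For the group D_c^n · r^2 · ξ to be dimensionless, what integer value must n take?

Balance the L exponent: (2)·n from D_c, plus 2·(1) + (2) = 4 from the rest, must sum to zero.
2n + 4 = 0, so n = -2.

-2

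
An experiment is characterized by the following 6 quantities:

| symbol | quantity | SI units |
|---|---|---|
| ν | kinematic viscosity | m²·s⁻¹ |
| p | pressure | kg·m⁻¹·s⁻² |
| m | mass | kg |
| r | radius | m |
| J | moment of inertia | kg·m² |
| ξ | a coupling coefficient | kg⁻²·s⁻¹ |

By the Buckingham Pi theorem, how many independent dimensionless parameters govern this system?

There are 6 variables and 3 base dimensions (M, L, T).
The dimension matrix has rank 3.
Independent dimensionless groups: 6 − 3 = 3.

3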